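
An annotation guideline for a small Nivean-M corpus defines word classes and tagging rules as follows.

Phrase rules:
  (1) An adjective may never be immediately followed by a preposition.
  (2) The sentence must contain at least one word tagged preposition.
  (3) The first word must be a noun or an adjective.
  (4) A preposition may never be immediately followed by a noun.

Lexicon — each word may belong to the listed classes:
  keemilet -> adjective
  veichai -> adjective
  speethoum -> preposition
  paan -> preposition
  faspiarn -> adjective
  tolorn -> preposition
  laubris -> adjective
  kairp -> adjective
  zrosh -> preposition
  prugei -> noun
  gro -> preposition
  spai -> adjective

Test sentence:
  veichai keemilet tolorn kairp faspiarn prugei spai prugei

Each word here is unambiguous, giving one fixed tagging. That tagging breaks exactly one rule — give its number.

1

Fixed tagging: adjective adjective preposition adjective adjective noun adjective noun.
Applying the rules: R1 violated, R2 holds, R3 holds, R4 holds.
Only rule 1 fails.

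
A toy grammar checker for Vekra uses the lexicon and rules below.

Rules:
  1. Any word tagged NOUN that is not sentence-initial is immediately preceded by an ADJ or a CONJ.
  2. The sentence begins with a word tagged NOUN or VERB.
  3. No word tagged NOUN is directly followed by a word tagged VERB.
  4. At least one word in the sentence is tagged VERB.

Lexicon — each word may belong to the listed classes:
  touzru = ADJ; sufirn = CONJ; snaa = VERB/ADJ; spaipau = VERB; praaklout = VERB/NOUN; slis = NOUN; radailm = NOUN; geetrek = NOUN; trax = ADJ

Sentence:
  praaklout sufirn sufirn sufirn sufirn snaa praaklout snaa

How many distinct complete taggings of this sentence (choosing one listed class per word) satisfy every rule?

Candidates per position — 1:praaklout {VERB,NOUN}; 2:sufirn {CONJ}; 3:sufirn {CONJ}; 4:sufirn {CONJ}; 5:sufirn {CONJ}; 6:snaa {VERB,ADJ}; 7:praaklout {VERB,NOUN}; 8:snaa {VERB,ADJ}.
There are 16 candidate sequences in total.
Checking each against the rules leaves 9 sequences.
Count = 9.

9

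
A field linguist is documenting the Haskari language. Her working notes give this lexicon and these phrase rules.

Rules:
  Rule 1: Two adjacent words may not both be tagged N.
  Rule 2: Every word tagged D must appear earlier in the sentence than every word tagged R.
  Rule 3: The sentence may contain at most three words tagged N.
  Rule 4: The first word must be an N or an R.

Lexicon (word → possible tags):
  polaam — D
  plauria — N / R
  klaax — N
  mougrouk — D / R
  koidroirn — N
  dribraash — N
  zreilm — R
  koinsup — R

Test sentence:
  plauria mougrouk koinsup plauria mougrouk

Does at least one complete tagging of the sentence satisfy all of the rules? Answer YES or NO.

YES

Candidates per position — 1:plauria {N,R}; 2:mougrouk {D,R}; 3:koinsup {R}; 4:plauria {N,R}; 5:mougrouk {D,R}.
One satisfying assignment: N D R N R.
Checking: rule 1 satisfied; rule 2 satisfied; rule 3 satisfied; rule 4 satisfied.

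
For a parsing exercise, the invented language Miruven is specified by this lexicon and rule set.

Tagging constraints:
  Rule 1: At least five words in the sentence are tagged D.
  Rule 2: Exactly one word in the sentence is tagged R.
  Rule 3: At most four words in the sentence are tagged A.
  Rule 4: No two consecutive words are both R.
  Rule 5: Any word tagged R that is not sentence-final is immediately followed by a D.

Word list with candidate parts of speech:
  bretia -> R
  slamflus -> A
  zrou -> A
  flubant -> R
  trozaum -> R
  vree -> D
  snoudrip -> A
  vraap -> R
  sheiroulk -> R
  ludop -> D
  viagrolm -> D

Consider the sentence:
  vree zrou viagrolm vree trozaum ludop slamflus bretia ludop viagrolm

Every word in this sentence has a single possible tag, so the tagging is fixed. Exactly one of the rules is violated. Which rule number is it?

Fixed tagging: D A D D R D A R D D.
Applying the rules: R1 holds, R2 violated, R3 holds, R4 holds, R5 holds.
Only rule 2 fails.

2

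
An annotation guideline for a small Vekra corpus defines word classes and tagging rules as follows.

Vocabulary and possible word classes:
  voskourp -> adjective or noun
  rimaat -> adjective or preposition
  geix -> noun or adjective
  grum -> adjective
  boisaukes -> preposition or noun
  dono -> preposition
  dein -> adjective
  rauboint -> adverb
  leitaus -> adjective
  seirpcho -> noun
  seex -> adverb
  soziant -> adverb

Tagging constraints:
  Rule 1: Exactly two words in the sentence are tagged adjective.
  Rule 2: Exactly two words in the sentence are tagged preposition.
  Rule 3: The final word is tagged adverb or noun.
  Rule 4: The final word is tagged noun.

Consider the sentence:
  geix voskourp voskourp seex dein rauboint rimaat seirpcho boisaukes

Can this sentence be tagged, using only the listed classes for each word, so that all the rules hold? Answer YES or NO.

Candidates per position — 1:geix {noun,adjective}; 2:voskourp {adjective,noun}; 3:voskourp {adjective,noun}; 4:seex {adverb}; 5:dein {adjective}; 6:rauboint {adverb}; 7:rimaat {adjective,preposition}; 8:seirpcho {noun}; 9:boisaukes {preposition,noun}.
Every candidate sequence violates at least one rule; no consistent tagging exists.

NO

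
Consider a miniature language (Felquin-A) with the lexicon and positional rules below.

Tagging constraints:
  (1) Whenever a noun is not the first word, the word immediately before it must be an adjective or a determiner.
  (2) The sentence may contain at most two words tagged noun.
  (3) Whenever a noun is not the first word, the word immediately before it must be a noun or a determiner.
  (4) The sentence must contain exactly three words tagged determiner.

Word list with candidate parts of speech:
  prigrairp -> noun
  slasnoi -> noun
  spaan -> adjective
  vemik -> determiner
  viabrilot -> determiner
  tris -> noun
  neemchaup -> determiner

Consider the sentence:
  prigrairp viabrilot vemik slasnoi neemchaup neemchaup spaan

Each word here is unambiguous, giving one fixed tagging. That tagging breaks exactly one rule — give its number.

4

Fixed tagging: noun determiner determiner noun determiner determiner adjective.
Checking each rule: R1 ok, R2 ok, R3 ok, R4 fails.
Only rule 4 fails.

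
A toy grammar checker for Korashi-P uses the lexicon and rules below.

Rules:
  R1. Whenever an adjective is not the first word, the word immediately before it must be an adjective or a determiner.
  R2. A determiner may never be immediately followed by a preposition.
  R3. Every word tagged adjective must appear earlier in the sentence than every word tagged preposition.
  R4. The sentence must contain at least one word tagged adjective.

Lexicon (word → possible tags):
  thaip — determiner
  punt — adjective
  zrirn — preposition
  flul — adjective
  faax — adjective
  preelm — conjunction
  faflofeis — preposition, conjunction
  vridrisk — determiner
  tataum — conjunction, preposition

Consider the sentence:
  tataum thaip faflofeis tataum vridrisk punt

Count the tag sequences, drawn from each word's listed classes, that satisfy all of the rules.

Candidates per position — 1:tataum {conjunction,preposition}; 2:thaip {determiner}; 3:faflofeis {preposition,conjunction}; 4:tataum {conjunction,preposition}; 5:vridrisk {determiner}; 6:punt {adjective}.
There are 8 candidate sequences in total.
The sequences that satisfy every rule: conjunction determiner conjunction conjunction determiner adjective.
Count = 1.

1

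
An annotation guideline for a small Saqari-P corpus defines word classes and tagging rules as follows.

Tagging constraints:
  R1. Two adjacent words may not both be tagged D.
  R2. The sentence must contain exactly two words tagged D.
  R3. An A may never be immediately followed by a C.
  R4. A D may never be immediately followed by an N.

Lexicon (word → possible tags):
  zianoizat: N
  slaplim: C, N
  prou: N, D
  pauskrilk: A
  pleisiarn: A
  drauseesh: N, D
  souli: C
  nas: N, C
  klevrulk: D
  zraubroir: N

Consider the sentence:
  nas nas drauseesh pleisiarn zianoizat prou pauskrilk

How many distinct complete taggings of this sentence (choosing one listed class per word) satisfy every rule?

Candidates per position — 1:nas {N,C}; 2:nas {N,C}; 3:drauseesh {N,D}; 4:pleisiarn {A}; 5:zianoizat {N}; 6:prou {N,D}; 7:pauskrilk {A}.
There are 16 candidate sequences in total.
The sequences that satisfy every rule: N N D A N D A; N C D A N D A; C N D A N D A; C C D A N D A.
Count = 4.

4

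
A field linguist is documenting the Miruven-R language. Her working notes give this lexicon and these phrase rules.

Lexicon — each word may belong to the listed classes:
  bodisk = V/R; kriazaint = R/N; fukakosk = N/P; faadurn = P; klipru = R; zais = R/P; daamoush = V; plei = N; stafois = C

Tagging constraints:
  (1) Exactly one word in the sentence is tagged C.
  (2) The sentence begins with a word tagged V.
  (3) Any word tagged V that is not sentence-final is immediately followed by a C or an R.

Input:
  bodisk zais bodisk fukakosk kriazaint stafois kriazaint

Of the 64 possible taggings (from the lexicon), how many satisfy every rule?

8

Candidates per position — 1:bodisk {V,R}; 2:zais {R,P}; 3:bodisk {V,R}; 4:fukakosk {N,P}; 5:kriazaint {R,N}; 6:stafois {C}; 7:kriazaint {R,N}.
There are 64 candidate sequences in total.
Checking each against the rules leaves 8 sequences.
Count = 8.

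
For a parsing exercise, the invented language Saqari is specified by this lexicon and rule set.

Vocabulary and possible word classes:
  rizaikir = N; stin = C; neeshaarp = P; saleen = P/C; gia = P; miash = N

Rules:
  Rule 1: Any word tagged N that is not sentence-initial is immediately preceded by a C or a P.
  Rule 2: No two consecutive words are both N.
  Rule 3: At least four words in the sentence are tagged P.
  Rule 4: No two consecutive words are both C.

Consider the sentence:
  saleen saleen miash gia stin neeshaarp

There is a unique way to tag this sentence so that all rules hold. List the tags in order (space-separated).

Candidates per position — 1:saleen {P,C}; 2:saleen {P,C}; 3:miash {N}; 4:gia {P}; 5:stin {C}; 6:neeshaarp {P}.
Position 1: tagging it C would leave rule 3 unsatisfiable, so it must be P.
Position 2: tagging it C would leave rule 3 unsatisfiable, so it must be P.
The unique satisfying tagging is: P P N P C P.
Check: rule 1 holds; rule 2 holds; rule 3 holds; rule 4 holds.

P P N P C P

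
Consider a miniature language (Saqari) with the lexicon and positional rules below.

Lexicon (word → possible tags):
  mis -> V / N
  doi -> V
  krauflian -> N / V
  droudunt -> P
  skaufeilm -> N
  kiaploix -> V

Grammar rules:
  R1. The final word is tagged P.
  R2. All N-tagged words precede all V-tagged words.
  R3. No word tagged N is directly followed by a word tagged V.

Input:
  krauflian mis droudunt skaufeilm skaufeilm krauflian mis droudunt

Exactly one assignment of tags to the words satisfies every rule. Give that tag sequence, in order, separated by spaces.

Candidates per position — 1:krauflian {N,V}; 2:mis {V,N}; 3:droudunt {P}; 4:skaufeilm {N}; 5:skaufeilm {N}; 6:krauflian {N,V}; 7:mis {V,N}; 8:droudunt {P}.
Word 1 cannot be V — rule 2 would then fail for every completion. It is N.
Word 2 cannot be V — rule 2 would then fail for every completion. It is N.
Word 6 cannot be V — rule 3 would then fail for every completion. It is N.
Word 7 cannot be V — rule 3 would then fail for every completion. It is N.
That leaves exactly one tagging: N N P N N N N P.
Verifying each rule — rule 1 ✓; rule 2 ✓; rule 3 ✓.

N N P N N N N P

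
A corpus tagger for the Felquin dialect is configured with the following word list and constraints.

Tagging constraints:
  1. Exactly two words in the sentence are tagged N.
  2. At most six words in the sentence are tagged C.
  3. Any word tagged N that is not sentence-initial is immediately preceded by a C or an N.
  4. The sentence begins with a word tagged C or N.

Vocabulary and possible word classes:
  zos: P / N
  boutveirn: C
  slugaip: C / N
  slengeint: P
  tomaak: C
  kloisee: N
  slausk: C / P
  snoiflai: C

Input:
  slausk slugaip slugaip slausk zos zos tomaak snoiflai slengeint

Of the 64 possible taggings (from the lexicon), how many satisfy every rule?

5

Candidates per position — 1:slausk {C,P}; 2:slugaip {C,N}; 3:slugaip {C,N}; 4:slausk {C,P}; 5:zos {P,N}; 6:zos {P,N}; 7:tomaak {C}; 8:snoiflai {C}; 9:slengeint {P}.
There are 64 candidate sequences in total.
The sequences that satisfy every rule: C C C C N N C C P; C C N C N P C C P; C N C C N P C C P; C N N C P P C C P; C N N P P P C C P.
Count = 5.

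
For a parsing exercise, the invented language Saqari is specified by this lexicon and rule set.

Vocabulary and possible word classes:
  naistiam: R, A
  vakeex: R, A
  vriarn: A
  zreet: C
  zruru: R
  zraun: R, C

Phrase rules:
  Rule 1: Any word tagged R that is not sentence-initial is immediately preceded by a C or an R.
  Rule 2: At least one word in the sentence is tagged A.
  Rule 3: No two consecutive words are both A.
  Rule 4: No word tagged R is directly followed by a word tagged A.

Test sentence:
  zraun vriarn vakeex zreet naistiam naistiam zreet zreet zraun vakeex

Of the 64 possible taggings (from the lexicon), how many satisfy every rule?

Candidates per position — 1:zraun {R,C}; 2:vriarn {A}; 3:vakeex {R,A}; 4:zreet {C}; 5:naistiam {R,A}; 6:naistiam {R,A}; 7:zreet {C}; 8:zreet {C}; 9:zraun {R,C}; 10:vakeex {R,A}.
There are 64 candidate sequences in total.
Every candidate sequence violates at least one rule; no consistent tagging exists.
Count = 0.

0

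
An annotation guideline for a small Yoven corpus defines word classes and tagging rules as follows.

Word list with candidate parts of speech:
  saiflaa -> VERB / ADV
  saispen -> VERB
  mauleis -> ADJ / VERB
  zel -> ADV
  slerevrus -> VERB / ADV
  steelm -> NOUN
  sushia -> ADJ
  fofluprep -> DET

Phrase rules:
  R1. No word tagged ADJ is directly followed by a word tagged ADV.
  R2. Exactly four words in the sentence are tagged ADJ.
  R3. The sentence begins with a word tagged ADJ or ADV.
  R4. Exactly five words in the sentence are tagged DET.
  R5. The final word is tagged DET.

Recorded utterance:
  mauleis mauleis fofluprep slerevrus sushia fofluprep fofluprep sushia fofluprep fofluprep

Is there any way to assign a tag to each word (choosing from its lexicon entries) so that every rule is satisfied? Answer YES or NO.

YES

Candidates per position — 1:mauleis {ADJ,VERB}; 2:mauleis {ADJ,VERB}; 3:fofluprep {DET}; 4:slerevrus {VERB,ADV}; 5:sushia {ADJ}; 6:fofluprep {DET}; 7:fofluprep {DET}; 8:sushia {ADJ}; 9:fofluprep {DET}; 10:fofluprep {DET}.
One satisfying assignment: ADJ ADJ DET ADV ADJ DET DET ADJ DET DET.
Check: rule 1 ok; rule 2 ok; rule 3 ok; rule 4 ok; rule 5 ok.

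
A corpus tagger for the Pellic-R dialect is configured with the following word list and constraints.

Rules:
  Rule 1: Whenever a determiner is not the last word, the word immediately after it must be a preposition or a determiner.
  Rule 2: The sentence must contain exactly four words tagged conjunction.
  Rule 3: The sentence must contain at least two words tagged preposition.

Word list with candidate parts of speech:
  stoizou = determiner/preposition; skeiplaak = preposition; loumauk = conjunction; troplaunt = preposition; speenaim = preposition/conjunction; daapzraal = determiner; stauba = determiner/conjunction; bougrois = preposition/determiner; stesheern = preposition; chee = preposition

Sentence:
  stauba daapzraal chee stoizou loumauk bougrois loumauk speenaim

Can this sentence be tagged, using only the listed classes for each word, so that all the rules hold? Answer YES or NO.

YES

Candidates per position — 1:stauba {determiner,conjunction}; 2:daapzraal {determiner}; 3:chee {preposition}; 4:stoizou {determiner,preposition}; 5:loumauk {conjunction}; 6:bougrois {preposition,determiner}; 7:loumauk {conjunction}; 8:speenaim {preposition,conjunction}.
One satisfying assignment: conjunction determiner preposition preposition conjunction preposition conjunction conjunction.
Rule-by-rule: rule 1 ✓; rule 2 ✓; rule 3 ✓.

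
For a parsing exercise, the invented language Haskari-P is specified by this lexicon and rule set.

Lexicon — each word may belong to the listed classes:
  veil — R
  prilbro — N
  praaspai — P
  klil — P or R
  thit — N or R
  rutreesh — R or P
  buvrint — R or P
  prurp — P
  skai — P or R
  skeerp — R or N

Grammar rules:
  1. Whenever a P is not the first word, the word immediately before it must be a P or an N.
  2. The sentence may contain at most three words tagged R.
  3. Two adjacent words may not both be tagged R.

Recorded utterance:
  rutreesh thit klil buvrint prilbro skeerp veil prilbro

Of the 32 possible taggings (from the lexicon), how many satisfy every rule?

4

Candidates per position — 1:rutreesh {R,P}; 2:thit {N,R}; 3:klil {P,R}; 4:buvrint {R,P}; 5:prilbro {N}; 6:skeerp {R,N}; 7:veil {R}; 8:prilbro {N}.
There are 32 candidate sequences in total.
The sequences that satisfy every rule: R N P R N N R N; R N P P N N R N; P N P R N N R N; P N P P N N R N.
Count = 4.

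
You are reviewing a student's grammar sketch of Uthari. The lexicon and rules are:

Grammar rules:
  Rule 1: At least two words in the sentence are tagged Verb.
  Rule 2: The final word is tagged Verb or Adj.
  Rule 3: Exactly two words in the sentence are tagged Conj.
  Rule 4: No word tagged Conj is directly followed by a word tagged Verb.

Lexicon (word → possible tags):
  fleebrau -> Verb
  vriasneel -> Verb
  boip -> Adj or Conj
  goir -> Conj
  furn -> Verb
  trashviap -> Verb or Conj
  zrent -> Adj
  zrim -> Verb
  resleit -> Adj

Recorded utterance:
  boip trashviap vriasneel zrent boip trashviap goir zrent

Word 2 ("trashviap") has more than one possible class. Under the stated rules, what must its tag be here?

Verb

Candidates per position — 1:boip {Adj,Conj}; 2:trashviap {Verb,Conj}; 3:vriasneel {Verb}; 4:zrent {Adj}; 5:boip {Adj,Conj}; 6:trashviap {Verb,Conj}; 7:goir {Conj}; 8:zrent {Adj}.
At position 1, choosing Conj makes rule 4 impossible to satisfy; hence Adj.
At position 2, choosing Conj makes rule 4 impossible to satisfy; hence Verb.
The remaining ambiguous positions (5, 6) are resolved jointly — only one combination satisfies every rule.
The unique satisfying tagging is: Adj Verb Verb Adj Adj Conj Conj Adj.
Verifying each rule — rule 1 holds; rule 2 holds; rule 3 holds; rule 4 holds.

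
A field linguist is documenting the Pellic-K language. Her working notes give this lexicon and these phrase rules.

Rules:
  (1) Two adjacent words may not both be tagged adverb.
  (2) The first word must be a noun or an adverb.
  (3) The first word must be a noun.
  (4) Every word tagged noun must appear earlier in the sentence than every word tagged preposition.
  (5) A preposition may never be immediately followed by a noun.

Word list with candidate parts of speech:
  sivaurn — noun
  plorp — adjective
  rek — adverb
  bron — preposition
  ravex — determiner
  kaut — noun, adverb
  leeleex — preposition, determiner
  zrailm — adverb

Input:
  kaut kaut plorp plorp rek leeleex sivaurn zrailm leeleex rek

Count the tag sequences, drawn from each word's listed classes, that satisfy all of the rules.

Candidates per position — 1:kaut {noun,adverb}; 2:kaut {noun,adverb}; 3:plorp {adjective}; 4:plorp {adjective}; 5:rek {adverb}; 6:leeleex {preposition,determiner}; 7:sivaurn {noun}; 8:zrailm {adverb}; 9:leeleex {preposition,determiner}; 10:rek {adverb}.
There are 16 candidate sequences in total.
The sequences that satisfy every rule: noun noun adjective adjective adverb determiner noun adverb preposition adverb; noun noun adjective adjective adverb determiner noun adverb determiner adverb; noun adverb adjective adjective adverb determiner noun adverb preposition adverb; noun adverb adjective adjective adverb determiner noun adverb determiner adverb.
Count = 4.

4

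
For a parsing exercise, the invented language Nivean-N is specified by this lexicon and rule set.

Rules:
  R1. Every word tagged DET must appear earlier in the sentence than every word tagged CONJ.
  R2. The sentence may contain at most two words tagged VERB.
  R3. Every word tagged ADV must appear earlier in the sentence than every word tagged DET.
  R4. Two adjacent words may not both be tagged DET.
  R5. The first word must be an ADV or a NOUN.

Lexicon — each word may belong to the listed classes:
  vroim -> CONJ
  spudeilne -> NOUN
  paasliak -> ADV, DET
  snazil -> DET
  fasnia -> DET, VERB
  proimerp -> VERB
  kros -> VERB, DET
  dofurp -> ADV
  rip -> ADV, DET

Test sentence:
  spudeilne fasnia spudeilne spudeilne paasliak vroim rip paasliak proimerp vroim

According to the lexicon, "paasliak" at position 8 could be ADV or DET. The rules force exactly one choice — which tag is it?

Candidates per position — 1:spudeilne {NOUN}; 2:fasnia {DET,VERB}; 3:spudeilne {NOUN}; 4:spudeilne {NOUN}; 5:paasliak {ADV,DET}; 6:vroim {CONJ}; 7:rip {ADV,DET}; 8:paasliak {ADV,DET}; 9:proimerp {VERB}; 10:vroim {CONJ}.
Word 7 cannot be DET — rule 1 would then fail for every completion. It is ADV.
Word 8 cannot be DET — rule 1 would then fail for every completion. It is ADV.
Word 2 cannot be DET — rule 3 would then fail for every completion. It is VERB.
Word 5 cannot be DET — rule 3 would then fail for every completion. It is ADV.
So the tagging must be: NOUN VERB NOUN NOUN ADV CONJ ADV ADV VERB CONJ.
Check: rule 1 ok; rule 2 ok; rule 3 ok; rule 4 ok; rule 5 ok.

ADV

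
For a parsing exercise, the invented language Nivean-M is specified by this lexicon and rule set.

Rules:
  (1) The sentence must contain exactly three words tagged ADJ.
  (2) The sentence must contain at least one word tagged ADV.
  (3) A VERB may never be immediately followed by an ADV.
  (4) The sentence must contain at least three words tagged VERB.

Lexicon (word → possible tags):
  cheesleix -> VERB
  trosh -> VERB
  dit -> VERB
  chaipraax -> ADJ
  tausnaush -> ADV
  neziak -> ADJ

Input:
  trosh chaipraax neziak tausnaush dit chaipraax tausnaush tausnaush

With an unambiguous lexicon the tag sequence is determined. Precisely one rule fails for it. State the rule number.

Fixed tagging: VERB ADJ ADJ ADV VERB ADJ ADV ADV.
Rule check: R1 holds, R2 holds, R3 holds, R4 violated.
Only rule 4 fails.

4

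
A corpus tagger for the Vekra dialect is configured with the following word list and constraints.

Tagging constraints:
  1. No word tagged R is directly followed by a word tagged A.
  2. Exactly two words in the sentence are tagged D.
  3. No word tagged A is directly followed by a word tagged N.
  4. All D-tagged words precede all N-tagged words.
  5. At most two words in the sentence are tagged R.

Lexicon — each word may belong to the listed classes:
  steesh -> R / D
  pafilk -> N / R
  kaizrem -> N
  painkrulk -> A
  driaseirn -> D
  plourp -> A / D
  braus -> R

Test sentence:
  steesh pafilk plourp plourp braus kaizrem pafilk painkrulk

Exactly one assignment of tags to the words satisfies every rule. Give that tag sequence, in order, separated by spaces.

D R D A R N N A

Candidates per position — 1:steesh {R,D}; 2:pafilk {N,R}; 3:plourp {A,D}; 4:plourp {A,D}; 5:braus {R}; 6:kaizrem {N}; 7:pafilk {N,R}; 8:painkrulk {A}.
If word 7 were R, no tagging could satisfy rule 1; so word 7 is N.
The remaining ambiguous positions (1, 2, 3, 4) are resolved jointly — only one combination satisfies every rule.
So the tagging must be: D R D A R N N A.
Check: rule 1 ✓; rule 2 ✓; rule 3 ✓; rule 4 ✓; rule 5 ✓.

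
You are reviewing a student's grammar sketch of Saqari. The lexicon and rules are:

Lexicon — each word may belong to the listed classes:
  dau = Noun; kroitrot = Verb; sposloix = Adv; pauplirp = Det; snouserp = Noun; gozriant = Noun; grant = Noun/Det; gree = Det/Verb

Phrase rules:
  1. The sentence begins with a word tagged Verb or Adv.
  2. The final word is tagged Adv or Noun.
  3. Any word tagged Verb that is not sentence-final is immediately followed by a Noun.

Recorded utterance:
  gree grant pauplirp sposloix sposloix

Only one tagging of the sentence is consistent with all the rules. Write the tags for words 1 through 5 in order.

Candidates per position — 1:gree {Det,Verb}; 2:grant {Noun,Det}; 3:pauplirp {Det}; 4:sposloix {Adv}; 5:sposloix {Adv}.
Position 1: Det is ruled out by rule 1; that leaves Verb.
Position 2: Det is ruled out by rule 3; that leaves Noun.
The only consistent sequence is: Verb Noun Det Adv Adv.
Rule-by-rule: rule 1 holds; rule 2 holds; rule 3 holds.

Verb Noun Det Adv Adv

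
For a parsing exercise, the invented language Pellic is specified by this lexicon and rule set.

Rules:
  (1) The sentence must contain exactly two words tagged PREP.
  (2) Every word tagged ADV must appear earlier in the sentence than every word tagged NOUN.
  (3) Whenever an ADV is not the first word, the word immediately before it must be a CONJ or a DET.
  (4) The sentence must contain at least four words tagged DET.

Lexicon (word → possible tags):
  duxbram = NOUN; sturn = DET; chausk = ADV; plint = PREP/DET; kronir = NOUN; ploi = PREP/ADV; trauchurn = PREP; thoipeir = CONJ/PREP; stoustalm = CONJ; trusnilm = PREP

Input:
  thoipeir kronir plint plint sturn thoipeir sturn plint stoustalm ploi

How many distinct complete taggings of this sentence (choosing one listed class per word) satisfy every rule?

5

Candidates per position — 1:thoipeir {CONJ,PREP}; 2:kronir {NOUN}; 3:plint {PREP,DET}; 4:plint {PREP,DET}; 5:sturn {DET}; 6:thoipeir {CONJ,PREP}; 7:sturn {DET}; 8:plint {PREP,DET}; 9:stoustalm {CONJ}; 10:ploi {PREP,ADV}.
There are 64 candidate sequences in total.
The sequences that satisfy every rule: CONJ NOUN PREP DET DET CONJ DET DET CONJ PREP; CONJ NOUN DET PREP DET CONJ DET DET CONJ PREP; CONJ NOUN DET DET DET CONJ DET PREP CONJ PREP; CONJ NOUN DET DET DET PREP DET DET CONJ PREP; PREP NOUN DET DET DET CONJ DET DET CONJ PREP.
Count = 5.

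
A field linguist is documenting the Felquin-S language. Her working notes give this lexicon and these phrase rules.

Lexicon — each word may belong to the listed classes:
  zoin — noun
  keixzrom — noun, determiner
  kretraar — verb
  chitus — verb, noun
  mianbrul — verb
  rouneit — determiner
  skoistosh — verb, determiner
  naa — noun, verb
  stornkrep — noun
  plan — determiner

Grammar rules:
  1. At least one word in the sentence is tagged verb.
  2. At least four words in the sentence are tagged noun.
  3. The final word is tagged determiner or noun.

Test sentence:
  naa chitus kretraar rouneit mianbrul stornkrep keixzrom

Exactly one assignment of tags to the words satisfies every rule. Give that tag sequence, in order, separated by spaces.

Candidates per position — 1:naa {noun,verb}; 2:chitus {verb,noun}; 3:kretraar {verb}; 4:rouneit {determiner}; 5:mianbrul {verb}; 6:stornkrep {noun}; 7:keixzrom {noun,determiner}.
If word 1 were verb, no tagging could satisfy rule 2; so word 1 is noun.
If word 2 were verb, no tagging could satisfy rule 2; so word 2 is noun.
If word 7 were determiner, no tagging could satisfy rule 2; so word 7 is noun.
The only consistent sequence is: noun noun verb determiner verb noun noun.
Rule-by-rule: rule 1 satisfied; rule 2 satisfied; rule 3 satisfied.

noun noun verb determiner verb noun noun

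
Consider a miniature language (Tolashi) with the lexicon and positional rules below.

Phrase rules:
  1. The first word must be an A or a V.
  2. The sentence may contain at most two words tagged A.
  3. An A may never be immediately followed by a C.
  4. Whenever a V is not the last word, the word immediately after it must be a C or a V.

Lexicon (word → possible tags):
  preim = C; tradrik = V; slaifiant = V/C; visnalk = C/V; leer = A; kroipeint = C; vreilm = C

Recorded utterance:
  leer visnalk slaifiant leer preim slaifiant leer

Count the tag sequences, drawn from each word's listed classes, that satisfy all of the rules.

Candidates per position — 1:leer {A}; 2:visnalk {C,V}; 3:slaifiant {V,C}; 4:leer {A}; 5:preim {C}; 6:slaifiant {V,C}; 7:leer {A}.
There are 8 candidate sequences in total.
Rule 2 cannot be satisfied by any choice of tags from the lexicon.
So there is no consistent tagging.
Count = 0.

0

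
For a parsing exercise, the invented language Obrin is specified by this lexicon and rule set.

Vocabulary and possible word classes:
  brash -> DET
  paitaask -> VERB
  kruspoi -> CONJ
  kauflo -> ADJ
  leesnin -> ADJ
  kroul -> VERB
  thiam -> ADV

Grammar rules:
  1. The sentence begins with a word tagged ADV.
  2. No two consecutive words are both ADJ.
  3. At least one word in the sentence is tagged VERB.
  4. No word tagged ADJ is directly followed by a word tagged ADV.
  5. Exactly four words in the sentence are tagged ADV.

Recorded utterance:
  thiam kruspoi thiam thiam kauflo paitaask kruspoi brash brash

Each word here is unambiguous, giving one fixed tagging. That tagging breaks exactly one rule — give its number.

Fixed tagging: ADV CONJ ADV ADV ADJ VERB CONJ DET DET.
Rule check: R1 pass, R2 pass, R3 pass, R4 pass, R5 fail.
Only rule 5 fails.

5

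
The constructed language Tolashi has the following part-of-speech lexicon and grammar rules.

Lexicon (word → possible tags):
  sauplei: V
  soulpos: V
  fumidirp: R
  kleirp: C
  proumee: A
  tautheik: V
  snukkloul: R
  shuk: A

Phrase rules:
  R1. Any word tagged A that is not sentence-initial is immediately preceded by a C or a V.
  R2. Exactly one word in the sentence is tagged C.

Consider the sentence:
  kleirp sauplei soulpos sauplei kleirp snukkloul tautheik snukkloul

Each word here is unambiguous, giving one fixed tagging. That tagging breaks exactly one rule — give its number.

2

Fixed tagging: C V V V C R V R.
Applying the rules: R1 holds, R2 violated.
Only rule 2 fails.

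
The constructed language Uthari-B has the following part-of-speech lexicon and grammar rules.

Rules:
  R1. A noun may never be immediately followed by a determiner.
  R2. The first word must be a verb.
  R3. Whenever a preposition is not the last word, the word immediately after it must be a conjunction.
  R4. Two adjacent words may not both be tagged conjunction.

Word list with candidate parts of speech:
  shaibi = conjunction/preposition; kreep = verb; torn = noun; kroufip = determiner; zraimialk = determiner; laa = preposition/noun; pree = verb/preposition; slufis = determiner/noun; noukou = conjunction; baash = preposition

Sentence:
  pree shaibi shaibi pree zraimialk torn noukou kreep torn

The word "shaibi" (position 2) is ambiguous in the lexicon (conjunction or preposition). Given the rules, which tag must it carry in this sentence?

preposition

Candidates per position — 1:pree {verb,preposition}; 2:shaibi {conjunction,preposition}; 3:shaibi {conjunction,preposition}; 4:pree {verb,preposition}; 5:zraimialk {determiner}; 6:torn {noun}; 7:noukou {conjunction}; 8:kreep {verb}; 9:torn {noun}.
Position 1: tagging it preposition would leave rule 2 unsatisfiable, so it must be verb.
Position 3: tagging it preposition would leave rule 3 unsatisfiable, so it must be conjunction.
Position 4: tagging it preposition would leave rule 3 unsatisfiable, so it must be verb.
Position 2: tagging it conjunction would leave rule 4 unsatisfiable, so it must be preposition.
That leaves exactly one tagging: verb preposition conjunction verb determiner noun conjunction verb noun.
Verifying each rule — rule 1 ok; rule 2 ok; rule 3 ok; rule 4 ok.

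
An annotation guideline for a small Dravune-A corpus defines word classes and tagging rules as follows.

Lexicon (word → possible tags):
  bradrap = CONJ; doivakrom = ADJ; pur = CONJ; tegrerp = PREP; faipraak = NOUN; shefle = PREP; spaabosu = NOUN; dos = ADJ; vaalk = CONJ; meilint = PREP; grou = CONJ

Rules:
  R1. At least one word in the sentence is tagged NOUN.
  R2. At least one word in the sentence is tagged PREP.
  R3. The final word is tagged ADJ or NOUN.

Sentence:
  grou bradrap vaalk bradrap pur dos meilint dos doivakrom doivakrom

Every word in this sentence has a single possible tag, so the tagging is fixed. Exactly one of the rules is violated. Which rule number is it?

Fixed tagging: CONJ CONJ CONJ CONJ CONJ ADJ PREP ADJ ADJ ADJ.
Applying the rules: R1 violated, R2 holds, R3 holds.
Only rule 1 fails.

1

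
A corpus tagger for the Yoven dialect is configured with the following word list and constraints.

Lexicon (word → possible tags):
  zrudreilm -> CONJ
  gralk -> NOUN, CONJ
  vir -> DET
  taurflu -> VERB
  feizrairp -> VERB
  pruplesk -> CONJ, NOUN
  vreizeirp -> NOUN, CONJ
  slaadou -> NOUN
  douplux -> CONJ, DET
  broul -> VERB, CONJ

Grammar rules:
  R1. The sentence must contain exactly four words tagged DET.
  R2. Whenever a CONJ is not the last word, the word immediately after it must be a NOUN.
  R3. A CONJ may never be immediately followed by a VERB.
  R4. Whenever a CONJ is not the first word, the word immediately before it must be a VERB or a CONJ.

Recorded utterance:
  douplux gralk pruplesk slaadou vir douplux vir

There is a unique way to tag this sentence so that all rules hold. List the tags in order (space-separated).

Candidates per position — 1:douplux {CONJ,DET}; 2:gralk {NOUN,CONJ}; 3:pruplesk {CONJ,NOUN}; 4:slaadou {NOUN}; 5:vir {DET}; 6:douplux {CONJ,DET}; 7:vir {DET}.
At position 1, choosing CONJ makes rule 1 impossible to satisfy; hence DET.
At position 2, choosing CONJ makes rule 4 impossible to satisfy; hence NOUN.
At position 3, choosing CONJ makes rule 4 impossible to satisfy; hence NOUN.
At position 6, choosing CONJ makes rule 1 impossible to satisfy; hence DET.
So the tagging must be: DET NOUN NOUN NOUN DET DET DET.
Verifying each rule — rule 1 ✓; rule 2 ✓; rule 3 ✓; rule 4 ✓.

DET NOUN NOUN NOUN DET DET DET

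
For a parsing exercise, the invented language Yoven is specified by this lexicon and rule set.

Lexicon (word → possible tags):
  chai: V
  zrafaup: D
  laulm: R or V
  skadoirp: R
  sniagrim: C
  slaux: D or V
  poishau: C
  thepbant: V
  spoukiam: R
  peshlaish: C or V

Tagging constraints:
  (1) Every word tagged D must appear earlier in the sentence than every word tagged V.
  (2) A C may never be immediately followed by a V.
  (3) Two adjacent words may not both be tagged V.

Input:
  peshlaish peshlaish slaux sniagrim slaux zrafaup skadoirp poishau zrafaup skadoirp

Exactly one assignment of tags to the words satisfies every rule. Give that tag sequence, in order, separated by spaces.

Candidates per position — 1:peshlaish {C,V}; 2:peshlaish {C,V}; 3:slaux {D,V}; 4:sniagrim {C}; 5:slaux {D,V}; 6:zrafaup {D}; 7:skadoirp {R}; 8:poishau {C}; 9:zrafaup {D}; 10:skadoirp {R}.
Position 1: V is ruled out by rule 1; that leaves C.
Position 2: V is ruled out by rule 1; that leaves C.
Position 3: V is ruled out by rule 1; that leaves D.
Position 5: V is ruled out by rule 1; that leaves D.
So the tagging must be: C C D C D D R C D R.
Verifying each rule — rule 1 satisfied; rule 2 satisfied; rule 3 satisfied.

C C D C D D R C D R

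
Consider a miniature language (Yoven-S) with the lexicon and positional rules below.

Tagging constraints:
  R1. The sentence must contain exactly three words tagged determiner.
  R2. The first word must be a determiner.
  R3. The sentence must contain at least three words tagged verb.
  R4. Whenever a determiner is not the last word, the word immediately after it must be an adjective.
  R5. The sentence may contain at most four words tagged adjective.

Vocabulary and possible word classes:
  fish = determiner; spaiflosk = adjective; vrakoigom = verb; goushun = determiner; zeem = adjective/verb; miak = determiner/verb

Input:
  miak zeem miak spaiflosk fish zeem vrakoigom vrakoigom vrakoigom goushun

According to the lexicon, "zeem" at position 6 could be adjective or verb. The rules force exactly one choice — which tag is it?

Candidates per position — 1:miak {determiner,verb}; 2:zeem {adjective,verb}; 3:miak {determiner,verb}; 4:spaiflosk {adjective}; 5:fish {determiner}; 6:zeem {adjective,verb}; 7:vrakoigom {verb}; 8:vrakoigom {verb}; 9:vrakoigom {verb}; 10:goushun {determiner}.
Word 1 cannot be verb — rule 2 would then fail for every completion. It is determiner.
Word 2 cannot be verb — rule 4 would then fail for every completion. It is adjective.
Word 3 cannot be determiner — rule 1 would then fail for every completion. It is verb.
Word 6 cannot be verb — rule 4 would then fail for every completion. It is adjective.
The unique satisfying tagging is: determiner adjective verb adjective determiner adjective verb verb verb determiner.
Rule-by-rule: rule 1 satisfied; rule 2 satisfied; rule 3 satisfied; rule 4 satisfied; rule 5 satisfied.

adjective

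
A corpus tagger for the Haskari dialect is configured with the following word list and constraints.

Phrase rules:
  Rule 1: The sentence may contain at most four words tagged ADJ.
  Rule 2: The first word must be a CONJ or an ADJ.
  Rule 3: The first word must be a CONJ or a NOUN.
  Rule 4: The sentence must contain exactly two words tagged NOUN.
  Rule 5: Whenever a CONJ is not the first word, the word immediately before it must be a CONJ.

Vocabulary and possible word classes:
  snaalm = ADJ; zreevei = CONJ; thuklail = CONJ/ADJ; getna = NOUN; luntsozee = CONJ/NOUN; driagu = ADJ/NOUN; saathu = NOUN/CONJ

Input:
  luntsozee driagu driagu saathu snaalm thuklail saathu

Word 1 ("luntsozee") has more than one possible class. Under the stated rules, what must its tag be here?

CONJ

Candidates per position — 1:luntsozee {CONJ,NOUN}; 2:driagu {ADJ,NOUN}; 3:driagu {ADJ,NOUN}; 4:saathu {NOUN,CONJ}; 5:snaalm {ADJ}; 6:thuklail {CONJ,ADJ}; 7:saathu {NOUN,CONJ}.
At position 1, choosing NOUN makes rule 2 impossible to satisfy; hence CONJ.
At position 4, choosing CONJ makes rule 5 impossible to satisfy; hence NOUN.
At position 6, choosing CONJ makes rule 5 impossible to satisfy; hence ADJ.
At position 7, choosing CONJ makes rule 5 impossible to satisfy; hence NOUN.
At position 2, choosing NOUN makes rule 4 impossible to satisfy; hence ADJ.
At position 3, choosing NOUN makes rule 4 impossible to satisfy; hence ADJ.
The unique satisfying tagging is: CONJ ADJ ADJ NOUN ADJ ADJ NOUN.
Check: rule 1 satisfied; rule 2 satisfied; rule 3 satisfied; rule 4 satisfied; rule 5 satisfied.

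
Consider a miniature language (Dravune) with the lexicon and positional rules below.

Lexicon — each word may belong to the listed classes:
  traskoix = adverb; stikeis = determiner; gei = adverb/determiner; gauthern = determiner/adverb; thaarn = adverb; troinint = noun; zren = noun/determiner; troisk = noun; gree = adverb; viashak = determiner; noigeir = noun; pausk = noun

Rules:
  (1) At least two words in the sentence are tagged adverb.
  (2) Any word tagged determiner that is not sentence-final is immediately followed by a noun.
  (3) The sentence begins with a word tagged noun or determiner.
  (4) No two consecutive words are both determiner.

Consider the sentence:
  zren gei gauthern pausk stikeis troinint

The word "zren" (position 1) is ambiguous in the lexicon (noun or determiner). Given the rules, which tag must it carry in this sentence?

noun

Candidates per position — 1:zren {noun,determiner}; 2:gei {adverb,determiner}; 3:gauthern {determiner,adverb}; 4:pausk {noun}; 5:stikeis {determiner}; 6:troinint {noun}.
Position 1: tagging it determiner would leave rule 2 unsatisfiable, so it must be noun.
Position 2: tagging it determiner would leave rule 1 unsatisfiable, so it must be adverb.
Position 3: tagging it determiner would leave rule 1 unsatisfiable, so it must be adverb.
The only consistent sequence is: noun adverb adverb noun determiner noun.
Verifying each rule — rule 1 ✓; rule 2 ✓; rule 3 ✓; rule 4 ✓.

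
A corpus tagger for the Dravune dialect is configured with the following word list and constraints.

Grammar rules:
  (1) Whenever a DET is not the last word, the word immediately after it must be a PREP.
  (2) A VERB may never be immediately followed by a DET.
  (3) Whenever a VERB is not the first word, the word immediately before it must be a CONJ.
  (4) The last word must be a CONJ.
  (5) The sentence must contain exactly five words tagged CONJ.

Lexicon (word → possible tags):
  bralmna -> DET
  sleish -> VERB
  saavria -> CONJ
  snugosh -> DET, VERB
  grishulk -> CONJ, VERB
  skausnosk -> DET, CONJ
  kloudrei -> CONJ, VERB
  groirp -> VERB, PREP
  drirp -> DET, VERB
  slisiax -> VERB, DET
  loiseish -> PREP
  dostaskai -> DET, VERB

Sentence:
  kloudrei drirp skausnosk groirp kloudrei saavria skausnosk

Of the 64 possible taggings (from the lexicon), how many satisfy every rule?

Candidates per position — 1:kloudrei {CONJ,VERB}; 2:drirp {DET,VERB}; 3:skausnosk {DET,CONJ}; 4:groirp {VERB,PREP}; 5:kloudrei {CONJ,VERB}; 6:saavria {CONJ}; 7:skausnosk {DET,CONJ}.
There are 64 candidate sequences in total.
The sequences that satisfy every rule: CONJ VERB CONJ VERB CONJ CONJ CONJ; CONJ VERB CONJ PREP CONJ CONJ CONJ.
Count = 2.

2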